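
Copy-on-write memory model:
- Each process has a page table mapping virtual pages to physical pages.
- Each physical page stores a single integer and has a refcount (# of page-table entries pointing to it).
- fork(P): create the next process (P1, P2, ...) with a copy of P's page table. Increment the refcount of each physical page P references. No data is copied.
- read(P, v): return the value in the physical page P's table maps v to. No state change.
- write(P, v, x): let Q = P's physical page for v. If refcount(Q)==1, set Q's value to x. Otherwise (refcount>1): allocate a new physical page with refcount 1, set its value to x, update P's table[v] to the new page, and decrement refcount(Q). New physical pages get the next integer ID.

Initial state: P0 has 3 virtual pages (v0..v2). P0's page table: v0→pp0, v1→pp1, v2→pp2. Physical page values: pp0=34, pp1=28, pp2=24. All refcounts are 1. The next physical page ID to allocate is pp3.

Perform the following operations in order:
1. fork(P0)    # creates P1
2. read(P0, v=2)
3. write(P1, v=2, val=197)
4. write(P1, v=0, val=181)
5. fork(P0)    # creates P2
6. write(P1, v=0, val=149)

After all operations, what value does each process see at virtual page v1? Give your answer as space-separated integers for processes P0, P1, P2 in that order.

Op 1: fork(P0) -> P1. 3 ppages; refcounts: pp0:2 pp1:2 pp2:2
Op 2: read(P0, v2) -> 24. No state change.
Op 3: write(P1, v2, 197). refcount(pp2)=2>1 -> COPY to pp3. 4 ppages; refcounts: pp0:2 pp1:2 pp2:1 pp3:1
Op 4: write(P1, v0, 181). refcount(pp0)=2>1 -> COPY to pp4. 5 ppages; refcounts: pp0:1 pp1:2 pp2:1 pp3:1 pp4:1
Op 5: fork(P0) -> P2. 5 ppages; refcounts: pp0:2 pp1:3 pp2:2 pp3:1 pp4:1
Op 6: write(P1, v0, 149). refcount(pp4)=1 -> write in place. 5 ppages; refcounts: pp0:2 pp1:3 pp2:2 pp3:1 pp4:1
P0: v1 -> pp1 = 28
P1: v1 -> pp1 = 28
P2: v1 -> pp1 = 28

Answer: 28 28 28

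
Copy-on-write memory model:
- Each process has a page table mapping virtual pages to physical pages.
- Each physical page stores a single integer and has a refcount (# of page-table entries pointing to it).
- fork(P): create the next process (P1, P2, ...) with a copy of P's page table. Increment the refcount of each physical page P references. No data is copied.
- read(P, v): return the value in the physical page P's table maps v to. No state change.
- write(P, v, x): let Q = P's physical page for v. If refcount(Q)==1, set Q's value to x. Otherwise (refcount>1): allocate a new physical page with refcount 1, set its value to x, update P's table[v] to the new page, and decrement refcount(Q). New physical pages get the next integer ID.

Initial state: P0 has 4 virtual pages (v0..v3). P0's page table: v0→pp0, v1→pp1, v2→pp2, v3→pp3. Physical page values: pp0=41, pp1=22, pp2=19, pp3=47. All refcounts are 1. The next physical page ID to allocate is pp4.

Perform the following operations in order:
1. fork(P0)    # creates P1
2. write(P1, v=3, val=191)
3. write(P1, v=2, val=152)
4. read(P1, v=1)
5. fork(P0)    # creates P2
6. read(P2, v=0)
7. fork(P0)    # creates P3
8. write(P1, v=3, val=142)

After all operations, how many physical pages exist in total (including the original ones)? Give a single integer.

Answer: 6

Derivation:
Op 1: fork(P0) -> P1. 4 ppages; refcounts: pp0:2 pp1:2 pp2:2 pp3:2
Op 2: write(P1, v3, 191). refcount(pp3)=2>1 -> COPY to pp4. 5 ppages; refcounts: pp0:2 pp1:2 pp2:2 pp3:1 pp4:1
Op 3: write(P1, v2, 152). refcount(pp2)=2>1 -> COPY to pp5. 6 ppages; refcounts: pp0:2 pp1:2 pp2:1 pp3:1 pp4:1 pp5:1
Op 4: read(P1, v1) -> 22. No state change.
Op 5: fork(P0) -> P2. 6 ppages; refcounts: pp0:3 pp1:3 pp2:2 pp3:2 pp4:1 pp5:1
Op 6: read(P2, v0) -> 41. No state change.
Op 7: fork(P0) -> P3. 6 ppages; refcounts: pp0:4 pp1:4 pp2:3 pp3:3 pp4:1 pp5:1
Op 8: write(P1, v3, 142). refcount(pp4)=1 -> write in place. 6 ppages; refcounts: pp0:4 pp1:4 pp2:3 pp3:3 pp4:1 pp5:1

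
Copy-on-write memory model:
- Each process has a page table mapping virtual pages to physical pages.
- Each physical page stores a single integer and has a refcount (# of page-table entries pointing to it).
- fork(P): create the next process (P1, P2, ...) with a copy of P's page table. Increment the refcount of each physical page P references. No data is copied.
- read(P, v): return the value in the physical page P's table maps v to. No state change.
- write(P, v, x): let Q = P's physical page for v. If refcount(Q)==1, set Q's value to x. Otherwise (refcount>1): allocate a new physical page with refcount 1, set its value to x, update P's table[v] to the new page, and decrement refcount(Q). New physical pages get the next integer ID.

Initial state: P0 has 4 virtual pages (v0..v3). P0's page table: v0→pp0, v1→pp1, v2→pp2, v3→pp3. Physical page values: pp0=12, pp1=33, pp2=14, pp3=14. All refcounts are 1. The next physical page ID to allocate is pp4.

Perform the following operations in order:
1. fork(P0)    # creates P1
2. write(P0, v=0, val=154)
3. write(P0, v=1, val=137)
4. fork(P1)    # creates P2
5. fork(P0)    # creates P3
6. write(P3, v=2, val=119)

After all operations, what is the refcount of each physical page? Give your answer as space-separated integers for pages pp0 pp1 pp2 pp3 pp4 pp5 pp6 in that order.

Answer: 2 2 3 4 2 2 1

Derivation:
Op 1: fork(P0) -> P1. 4 ppages; refcounts: pp0:2 pp1:2 pp2:2 pp3:2
Op 2: write(P0, v0, 154). refcount(pp0)=2>1 -> COPY to pp4. 5 ppages; refcounts: pp0:1 pp1:2 pp2:2 pp3:2 pp4:1
Op 3: write(P0, v1, 137). refcount(pp1)=2>1 -> COPY to pp5. 6 ppages; refcounts: pp0:1 pp1:1 pp2:2 pp3:2 pp4:1 pp5:1
Op 4: fork(P1) -> P2. 6 ppages; refcounts: pp0:2 pp1:2 pp2:3 pp3:3 pp4:1 pp5:1
Op 5: fork(P0) -> P3. 6 ppages; refcounts: pp0:2 pp1:2 pp2:4 pp3:4 pp4:2 pp5:2
Op 6: write(P3, v2, 119). refcount(pp2)=4>1 -> COPY to pp6. 7 ppages; refcounts: pp0:2 pp1:2 pp2:3 pp3:4 pp4:2 pp5:2 pp6:1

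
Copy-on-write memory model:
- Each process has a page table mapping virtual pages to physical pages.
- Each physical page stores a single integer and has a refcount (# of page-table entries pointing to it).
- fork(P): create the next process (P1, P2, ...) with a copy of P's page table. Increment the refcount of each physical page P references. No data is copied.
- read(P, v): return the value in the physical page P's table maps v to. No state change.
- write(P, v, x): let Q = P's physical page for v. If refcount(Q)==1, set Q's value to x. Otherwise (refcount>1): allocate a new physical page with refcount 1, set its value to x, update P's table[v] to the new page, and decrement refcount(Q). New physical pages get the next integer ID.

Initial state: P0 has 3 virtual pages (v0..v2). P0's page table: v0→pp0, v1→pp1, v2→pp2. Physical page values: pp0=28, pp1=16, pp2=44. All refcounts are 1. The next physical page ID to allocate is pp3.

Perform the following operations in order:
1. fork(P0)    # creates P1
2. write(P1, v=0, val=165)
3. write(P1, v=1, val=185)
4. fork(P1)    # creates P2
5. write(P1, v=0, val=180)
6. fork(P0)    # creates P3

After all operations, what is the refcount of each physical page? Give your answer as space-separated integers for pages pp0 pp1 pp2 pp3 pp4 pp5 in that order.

Answer: 2 2 4 1 2 1

Derivation:
Op 1: fork(P0) -> P1. 3 ppages; refcounts: pp0:2 pp1:2 pp2:2
Op 2: write(P1, v0, 165). refcount(pp0)=2>1 -> COPY to pp3. 4 ppages; refcounts: pp0:1 pp1:2 pp2:2 pp3:1
Op 3: write(P1, v1, 185). refcount(pp1)=2>1 -> COPY to pp4. 5 ppages; refcounts: pp0:1 pp1:1 pp2:2 pp3:1 pp4:1
Op 4: fork(P1) -> P2. 5 ppages; refcounts: pp0:1 pp1:1 pp2:3 pp3:2 pp4:2
Op 5: write(P1, v0, 180). refcount(pp3)=2>1 -> COPY to pp5. 6 ppages; refcounts: pp0:1 pp1:1 pp2:3 pp3:1 pp4:2 pp5:1
Op 6: fork(P0) -> P3. 6 ppages; refcounts: pp0:2 pp1:2 pp2:4 pp3:1 pp4:2 pp5:1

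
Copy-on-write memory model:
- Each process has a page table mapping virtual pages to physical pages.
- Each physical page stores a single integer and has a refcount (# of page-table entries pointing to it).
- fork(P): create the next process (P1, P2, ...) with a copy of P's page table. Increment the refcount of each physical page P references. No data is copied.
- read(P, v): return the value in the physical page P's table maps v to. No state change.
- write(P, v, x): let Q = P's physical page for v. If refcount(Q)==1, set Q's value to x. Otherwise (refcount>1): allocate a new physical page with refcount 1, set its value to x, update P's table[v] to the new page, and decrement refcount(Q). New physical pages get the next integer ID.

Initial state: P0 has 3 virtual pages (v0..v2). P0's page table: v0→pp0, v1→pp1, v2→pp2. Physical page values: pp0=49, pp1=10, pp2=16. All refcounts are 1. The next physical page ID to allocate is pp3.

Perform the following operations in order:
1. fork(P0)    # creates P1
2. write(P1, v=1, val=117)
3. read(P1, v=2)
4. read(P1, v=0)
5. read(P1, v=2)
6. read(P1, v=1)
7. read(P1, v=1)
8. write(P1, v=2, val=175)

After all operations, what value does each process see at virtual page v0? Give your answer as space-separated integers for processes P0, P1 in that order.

Answer: 49 49

Derivation:
Op 1: fork(P0) -> P1. 3 ppages; refcounts: pp0:2 pp1:2 pp2:2
Op 2: write(P1, v1, 117). refcount(pp1)=2>1 -> COPY to pp3. 4 ppages; refcounts: pp0:2 pp1:1 pp2:2 pp3:1
Op 3: read(P1, v2) -> 16. No state change.
Op 4: read(P1, v0) -> 49. No state change.
Op 5: read(P1, v2) -> 16. No state change.
Op 6: read(P1, v1) -> 117. No state change.
Op 7: read(P1, v1) -> 117. No state change.
Op 8: write(P1, v2, 175). refcount(pp2)=2>1 -> COPY to pp4. 5 ppages; refcounts: pp0:2 pp1:1 pp2:1 pp3:1 pp4:1
P0: v0 -> pp0 = 49
P1: v0 -> pp0 = 49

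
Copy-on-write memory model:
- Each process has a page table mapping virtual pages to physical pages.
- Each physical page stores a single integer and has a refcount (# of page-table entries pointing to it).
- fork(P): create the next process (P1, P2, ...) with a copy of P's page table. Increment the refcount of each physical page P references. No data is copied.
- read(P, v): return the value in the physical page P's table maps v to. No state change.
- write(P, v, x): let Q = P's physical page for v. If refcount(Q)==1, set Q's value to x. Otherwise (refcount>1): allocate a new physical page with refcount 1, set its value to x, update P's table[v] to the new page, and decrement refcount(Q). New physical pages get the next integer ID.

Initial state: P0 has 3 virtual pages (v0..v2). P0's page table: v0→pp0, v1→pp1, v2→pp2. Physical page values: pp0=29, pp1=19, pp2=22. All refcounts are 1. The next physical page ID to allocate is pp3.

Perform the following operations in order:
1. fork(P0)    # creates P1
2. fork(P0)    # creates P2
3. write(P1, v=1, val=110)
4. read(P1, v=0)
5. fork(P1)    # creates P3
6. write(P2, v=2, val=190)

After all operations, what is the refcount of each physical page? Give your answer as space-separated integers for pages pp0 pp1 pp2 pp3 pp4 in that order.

Op 1: fork(P0) -> P1. 3 ppages; refcounts: pp0:2 pp1:2 pp2:2
Op 2: fork(P0) -> P2. 3 ppages; refcounts: pp0:3 pp1:3 pp2:3
Op 3: write(P1, v1, 110). refcount(pp1)=3>1 -> COPY to pp3. 4 ppages; refcounts: pp0:3 pp1:2 pp2:3 pp3:1
Op 4: read(P1, v0) -> 29. No state change.
Op 5: fork(P1) -> P3. 4 ppages; refcounts: pp0:4 pp1:2 pp2:4 pp3:2
Op 6: write(P2, v2, 190). refcount(pp2)=4>1 -> COPY to pp4. 5 ppages; refcounts: pp0:4 pp1:2 pp2:3 pp3:2 pp4:1

Answer: 4 2 3 2 1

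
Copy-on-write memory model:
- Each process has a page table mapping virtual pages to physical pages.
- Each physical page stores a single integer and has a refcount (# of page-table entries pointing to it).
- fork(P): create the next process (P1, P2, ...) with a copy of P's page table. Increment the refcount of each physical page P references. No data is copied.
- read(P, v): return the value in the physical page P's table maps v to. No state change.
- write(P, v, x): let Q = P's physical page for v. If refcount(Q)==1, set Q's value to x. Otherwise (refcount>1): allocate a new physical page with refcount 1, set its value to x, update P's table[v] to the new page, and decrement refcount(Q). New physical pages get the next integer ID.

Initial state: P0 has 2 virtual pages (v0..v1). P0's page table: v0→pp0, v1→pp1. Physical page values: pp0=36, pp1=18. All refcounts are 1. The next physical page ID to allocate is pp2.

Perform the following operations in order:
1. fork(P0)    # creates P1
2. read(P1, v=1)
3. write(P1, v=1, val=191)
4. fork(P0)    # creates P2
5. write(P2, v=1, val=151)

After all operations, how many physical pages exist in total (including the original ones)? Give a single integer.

Op 1: fork(P0) -> P1. 2 ppages; refcounts: pp0:2 pp1:2
Op 2: read(P1, v1) -> 18. No state change.
Op 3: write(P1, v1, 191). refcount(pp1)=2>1 -> COPY to pp2. 3 ppages; refcounts: pp0:2 pp1:1 pp2:1
Op 4: fork(P0) -> P2. 3 ppages; refcounts: pp0:3 pp1:2 pp2:1
Op 5: write(P2, v1, 151). refcount(pp1)=2>1 -> COPY to pp3. 4 ppages; refcounts: pp0:3 pp1:1 pp2:1 pp3:1

Answer: 4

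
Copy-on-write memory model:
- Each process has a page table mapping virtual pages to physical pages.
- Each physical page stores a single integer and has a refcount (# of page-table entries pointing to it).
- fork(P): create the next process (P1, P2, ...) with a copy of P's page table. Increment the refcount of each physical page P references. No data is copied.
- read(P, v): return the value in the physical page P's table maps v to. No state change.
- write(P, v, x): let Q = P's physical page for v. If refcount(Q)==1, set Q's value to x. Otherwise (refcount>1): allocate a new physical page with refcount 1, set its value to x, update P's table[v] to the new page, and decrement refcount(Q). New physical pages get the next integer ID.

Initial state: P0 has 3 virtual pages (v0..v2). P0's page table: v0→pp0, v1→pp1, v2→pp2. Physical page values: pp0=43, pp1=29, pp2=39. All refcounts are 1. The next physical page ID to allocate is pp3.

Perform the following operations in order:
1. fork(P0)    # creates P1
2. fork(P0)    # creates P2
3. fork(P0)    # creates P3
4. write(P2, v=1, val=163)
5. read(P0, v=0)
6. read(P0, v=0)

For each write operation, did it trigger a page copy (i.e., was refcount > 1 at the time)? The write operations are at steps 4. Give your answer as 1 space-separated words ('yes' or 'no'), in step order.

Op 1: fork(P0) -> P1. 3 ppages; refcounts: pp0:2 pp1:2 pp2:2
Op 2: fork(P0) -> P2. 3 ppages; refcounts: pp0:3 pp1:3 pp2:3
Op 3: fork(P0) -> P3. 3 ppages; refcounts: pp0:4 pp1:4 pp2:4
Op 4: write(P2, v1, 163). refcount(pp1)=4>1 -> COPY to pp3. 4 ppages; refcounts: pp0:4 pp1:3 pp2:4 pp3:1
Op 5: read(P0, v0) -> 43. No state change.
Op 6: read(P0, v0) -> 43. No state change.

yes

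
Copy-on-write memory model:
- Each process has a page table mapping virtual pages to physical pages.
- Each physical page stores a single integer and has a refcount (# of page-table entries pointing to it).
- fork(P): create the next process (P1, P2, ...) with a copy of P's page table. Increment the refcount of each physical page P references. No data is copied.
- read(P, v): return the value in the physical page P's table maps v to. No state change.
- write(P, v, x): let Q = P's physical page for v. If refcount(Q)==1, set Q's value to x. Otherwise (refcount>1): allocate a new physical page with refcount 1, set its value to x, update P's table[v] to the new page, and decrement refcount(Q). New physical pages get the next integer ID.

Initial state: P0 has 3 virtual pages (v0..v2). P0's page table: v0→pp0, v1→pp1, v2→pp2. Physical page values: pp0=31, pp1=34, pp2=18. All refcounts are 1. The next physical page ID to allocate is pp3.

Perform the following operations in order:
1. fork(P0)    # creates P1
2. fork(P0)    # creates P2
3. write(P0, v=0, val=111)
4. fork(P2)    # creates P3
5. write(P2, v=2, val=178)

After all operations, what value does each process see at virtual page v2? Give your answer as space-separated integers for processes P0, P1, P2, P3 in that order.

Answer: 18 18 178 18

Derivation:
Op 1: fork(P0) -> P1. 3 ppages; refcounts: pp0:2 pp1:2 pp2:2
Op 2: fork(P0) -> P2. 3 ppages; refcounts: pp0:3 pp1:3 pp2:3
Op 3: write(P0, v0, 111). refcount(pp0)=3>1 -> COPY to pp3. 4 ppages; refcounts: pp0:2 pp1:3 pp2:3 pp3:1
Op 4: fork(P2) -> P3. 4 ppages; refcounts: pp0:3 pp1:4 pp2:4 pp3:1
Op 5: write(P2, v2, 178). refcount(pp2)=4>1 -> COPY to pp4. 5 ppages; refcounts: pp0:3 pp1:4 pp2:3 pp3:1 pp4:1
P0: v2 -> pp2 = 18
P1: v2 -> pp2 = 18
P2: v2 -> pp4 = 178
P3: v2 -> pp2 = 18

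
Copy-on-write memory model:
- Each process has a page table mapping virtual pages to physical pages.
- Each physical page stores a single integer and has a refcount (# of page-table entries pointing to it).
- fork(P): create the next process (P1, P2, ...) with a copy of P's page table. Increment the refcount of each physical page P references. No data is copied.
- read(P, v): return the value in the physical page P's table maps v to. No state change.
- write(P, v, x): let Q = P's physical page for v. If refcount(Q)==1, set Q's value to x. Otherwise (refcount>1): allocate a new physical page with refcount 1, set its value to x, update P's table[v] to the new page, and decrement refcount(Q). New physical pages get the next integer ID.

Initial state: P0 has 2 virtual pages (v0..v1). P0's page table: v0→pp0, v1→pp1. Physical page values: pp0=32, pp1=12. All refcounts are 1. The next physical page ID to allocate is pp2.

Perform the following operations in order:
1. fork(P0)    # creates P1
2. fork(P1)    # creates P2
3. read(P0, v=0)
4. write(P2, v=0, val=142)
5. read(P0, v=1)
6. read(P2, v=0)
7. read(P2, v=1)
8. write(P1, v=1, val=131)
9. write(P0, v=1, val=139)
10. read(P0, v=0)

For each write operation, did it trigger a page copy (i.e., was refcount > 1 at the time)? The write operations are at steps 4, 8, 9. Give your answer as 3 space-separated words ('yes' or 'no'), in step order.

Op 1: fork(P0) -> P1. 2 ppages; refcounts: pp0:2 pp1:2
Op 2: fork(P1) -> P2. 2 ppages; refcounts: pp0:3 pp1:3
Op 3: read(P0, v0) -> 32. No state change.
Op 4: write(P2, v0, 142). refcount(pp0)=3>1 -> COPY to pp2. 3 ppages; refcounts: pp0:2 pp1:3 pp2:1
Op 5: read(P0, v1) -> 12. No state change.
Op 6: read(P2, v0) -> 142. No state change.
Op 7: read(P2, v1) -> 12. No state change.
Op 8: write(P1, v1, 131). refcount(pp1)=3>1 -> COPY to pp3. 4 ppages; refcounts: pp0:2 pp1:2 pp2:1 pp3:1
Op 9: write(P0, v1, 139). refcount(pp1)=2>1 -> COPY to pp4. 5 ppages; refcounts: pp0:2 pp1:1 pp2:1 pp3:1 pp4:1
Op 10: read(P0, v0) -> 32. No state change.

yes yes yes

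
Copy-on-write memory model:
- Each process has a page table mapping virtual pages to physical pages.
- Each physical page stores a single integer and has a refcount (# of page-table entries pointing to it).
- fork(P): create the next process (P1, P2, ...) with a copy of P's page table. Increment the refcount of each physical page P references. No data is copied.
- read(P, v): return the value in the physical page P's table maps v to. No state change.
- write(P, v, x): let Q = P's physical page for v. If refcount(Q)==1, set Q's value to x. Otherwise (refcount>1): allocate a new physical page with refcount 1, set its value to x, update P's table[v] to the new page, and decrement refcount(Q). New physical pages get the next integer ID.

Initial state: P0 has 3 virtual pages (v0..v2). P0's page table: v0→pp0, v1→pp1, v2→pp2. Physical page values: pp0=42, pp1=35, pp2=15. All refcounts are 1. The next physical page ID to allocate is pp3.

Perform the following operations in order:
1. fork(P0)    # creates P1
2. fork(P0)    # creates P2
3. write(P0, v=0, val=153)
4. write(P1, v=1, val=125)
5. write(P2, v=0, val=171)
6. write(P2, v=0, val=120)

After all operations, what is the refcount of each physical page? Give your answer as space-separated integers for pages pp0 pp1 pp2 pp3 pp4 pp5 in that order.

Op 1: fork(P0) -> P1. 3 ppages; refcounts: pp0:2 pp1:2 pp2:2
Op 2: fork(P0) -> P2. 3 ppages; refcounts: pp0:3 pp1:3 pp2:3
Op 3: write(P0, v0, 153). refcount(pp0)=3>1 -> COPY to pp3. 4 ppages; refcounts: pp0:2 pp1:3 pp2:3 pp3:1
Op 4: write(P1, v1, 125). refcount(pp1)=3>1 -> COPY to pp4. 5 ppages; refcounts: pp0:2 pp1:2 pp2:3 pp3:1 pp4:1
Op 5: write(P2, v0, 171). refcount(pp0)=2>1 -> COPY to pp5. 6 ppages; refcounts: pp0:1 pp1:2 pp2:3 pp3:1 pp4:1 pp5:1
Op 6: write(P2, v0, 120). refcount(pp5)=1 -> write in place. 6 ppages; refcounts: pp0:1 pp1:2 pp2:3 pp3:1 pp4:1 pp5:1

Answer: 1 2 3 1 1 1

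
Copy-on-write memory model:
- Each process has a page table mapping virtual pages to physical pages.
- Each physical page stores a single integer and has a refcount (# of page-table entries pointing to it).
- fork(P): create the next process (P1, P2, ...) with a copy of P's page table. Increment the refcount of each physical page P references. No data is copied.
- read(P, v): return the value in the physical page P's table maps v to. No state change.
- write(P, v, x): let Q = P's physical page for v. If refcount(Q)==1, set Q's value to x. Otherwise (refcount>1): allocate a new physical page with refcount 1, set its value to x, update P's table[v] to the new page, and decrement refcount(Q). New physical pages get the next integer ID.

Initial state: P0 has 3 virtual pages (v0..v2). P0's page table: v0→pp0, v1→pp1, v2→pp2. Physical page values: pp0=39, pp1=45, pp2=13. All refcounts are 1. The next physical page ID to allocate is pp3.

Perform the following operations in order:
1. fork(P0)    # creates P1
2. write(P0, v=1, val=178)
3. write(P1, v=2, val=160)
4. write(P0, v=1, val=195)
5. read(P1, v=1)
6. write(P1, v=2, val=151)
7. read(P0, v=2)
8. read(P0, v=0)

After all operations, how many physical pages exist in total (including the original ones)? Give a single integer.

Answer: 5

Derivation:
Op 1: fork(P0) -> P1. 3 ppages; refcounts: pp0:2 pp1:2 pp2:2
Op 2: write(P0, v1, 178). refcount(pp1)=2>1 -> COPY to pp3. 4 ppages; refcounts: pp0:2 pp1:1 pp2:2 pp3:1
Op 3: write(P1, v2, 160). refcount(pp2)=2>1 -> COPY to pp4. 5 ppages; refcounts: pp0:2 pp1:1 pp2:1 pp3:1 pp4:1
Op 4: write(P0, v1, 195). refcount(pp3)=1 -> write in place. 5 ppages; refcounts: pp0:2 pp1:1 pp2:1 pp3:1 pp4:1
Op 5: read(P1, v1) -> 45. No state change.
Op 6: write(P1, v2, 151). refcount(pp4)=1 -> write in place. 5 ppages; refcounts: pp0:2 pp1:1 pp2:1 pp3:1 pp4:1
Op 7: read(P0, v2) -> 13. No state change.
Op 8: read(P0, v0) -> 39. No state change.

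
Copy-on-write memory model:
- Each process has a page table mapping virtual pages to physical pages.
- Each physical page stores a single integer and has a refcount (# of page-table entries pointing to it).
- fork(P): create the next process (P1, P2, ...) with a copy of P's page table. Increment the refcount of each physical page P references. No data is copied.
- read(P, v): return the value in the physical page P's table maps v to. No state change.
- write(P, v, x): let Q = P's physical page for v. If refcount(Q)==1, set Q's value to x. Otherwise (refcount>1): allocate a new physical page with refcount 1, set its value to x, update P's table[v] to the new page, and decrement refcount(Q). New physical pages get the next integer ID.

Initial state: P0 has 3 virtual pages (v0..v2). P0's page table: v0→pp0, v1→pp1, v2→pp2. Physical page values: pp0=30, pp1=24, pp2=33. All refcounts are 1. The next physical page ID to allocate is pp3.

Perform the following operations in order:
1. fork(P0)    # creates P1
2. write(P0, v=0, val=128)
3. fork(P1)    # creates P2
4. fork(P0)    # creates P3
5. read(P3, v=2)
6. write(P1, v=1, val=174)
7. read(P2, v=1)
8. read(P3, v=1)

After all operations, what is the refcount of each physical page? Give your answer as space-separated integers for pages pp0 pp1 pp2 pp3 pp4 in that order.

Answer: 2 3 4 2 1

Derivation:
Op 1: fork(P0) -> P1. 3 ppages; refcounts: pp0:2 pp1:2 pp2:2
Op 2: write(P0, v0, 128). refcount(pp0)=2>1 -> COPY to pp3. 4 ppages; refcounts: pp0:1 pp1:2 pp2:2 pp3:1
Op 3: fork(P1) -> P2. 4 ppages; refcounts: pp0:2 pp1:3 pp2:3 pp3:1
Op 4: fork(P0) -> P3. 4 ppages; refcounts: pp0:2 pp1:4 pp2:4 pp3:2
Op 5: read(P3, v2) -> 33. No state change.
Op 6: write(P1, v1, 174). refcount(pp1)=4>1 -> COPY to pp4. 5 ppages; refcounts: pp0:2 pp1:3 pp2:4 pp3:2 pp4:1
Op 7: read(P2, v1) -> 24. No state change.
Op 8: read(P3, v1) -> 24. No state change.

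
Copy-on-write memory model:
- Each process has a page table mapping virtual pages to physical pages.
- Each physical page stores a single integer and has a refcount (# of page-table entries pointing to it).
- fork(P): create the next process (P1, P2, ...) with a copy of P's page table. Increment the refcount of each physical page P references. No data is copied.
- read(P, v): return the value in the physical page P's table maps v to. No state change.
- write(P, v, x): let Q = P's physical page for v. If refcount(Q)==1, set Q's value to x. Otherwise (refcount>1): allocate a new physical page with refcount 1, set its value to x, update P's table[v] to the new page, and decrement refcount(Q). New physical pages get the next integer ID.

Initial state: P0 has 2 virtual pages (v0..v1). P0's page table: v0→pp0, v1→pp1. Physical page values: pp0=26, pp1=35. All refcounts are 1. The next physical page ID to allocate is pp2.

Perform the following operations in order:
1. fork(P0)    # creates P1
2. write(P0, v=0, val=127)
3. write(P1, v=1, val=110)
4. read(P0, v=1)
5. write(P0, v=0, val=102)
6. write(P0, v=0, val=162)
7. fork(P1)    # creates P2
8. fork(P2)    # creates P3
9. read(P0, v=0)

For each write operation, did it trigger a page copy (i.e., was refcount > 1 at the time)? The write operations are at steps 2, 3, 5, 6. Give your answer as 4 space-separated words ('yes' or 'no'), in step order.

Op 1: fork(P0) -> P1. 2 ppages; refcounts: pp0:2 pp1:2
Op 2: write(P0, v0, 127). refcount(pp0)=2>1 -> COPY to pp2. 3 ppages; refcounts: pp0:1 pp1:2 pp2:1
Op 3: write(P1, v1, 110). refcount(pp1)=2>1 -> COPY to pp3. 4 ppages; refcounts: pp0:1 pp1:1 pp2:1 pp3:1
Op 4: read(P0, v1) -> 35. No state change.
Op 5: write(P0, v0, 102). refcount(pp2)=1 -> write in place. 4 ppages; refcounts: pp0:1 pp1:1 pp2:1 pp3:1
Op 6: write(P0, v0, 162). refcount(pp2)=1 -> write in place. 4 ppages; refcounts: pp0:1 pp1:1 pp2:1 pp3:1
Op 7: fork(P1) -> P2. 4 ppages; refcounts: pp0:2 pp1:1 pp2:1 pp3:2
Op 8: fork(P2) -> P3. 4 ppages; refcounts: pp0:3 pp1:1 pp2:1 pp3:3
Op 9: read(P0, v0) -> 162. No state change.

yes yes no no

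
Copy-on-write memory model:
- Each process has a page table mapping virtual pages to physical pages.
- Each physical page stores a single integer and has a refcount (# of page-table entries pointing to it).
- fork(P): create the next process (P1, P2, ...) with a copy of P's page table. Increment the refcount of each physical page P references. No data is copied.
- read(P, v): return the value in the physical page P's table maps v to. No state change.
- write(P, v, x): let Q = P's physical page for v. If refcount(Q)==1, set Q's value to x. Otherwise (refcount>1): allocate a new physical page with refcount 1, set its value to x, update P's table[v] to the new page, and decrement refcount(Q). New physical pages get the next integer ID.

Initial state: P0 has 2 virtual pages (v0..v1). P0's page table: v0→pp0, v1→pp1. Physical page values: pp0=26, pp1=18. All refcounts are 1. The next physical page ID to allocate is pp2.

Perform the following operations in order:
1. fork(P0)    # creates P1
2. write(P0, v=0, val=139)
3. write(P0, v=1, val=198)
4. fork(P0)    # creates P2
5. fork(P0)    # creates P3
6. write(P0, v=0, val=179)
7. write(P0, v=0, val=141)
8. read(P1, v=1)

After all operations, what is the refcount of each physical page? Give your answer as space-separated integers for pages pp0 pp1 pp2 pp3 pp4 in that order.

Op 1: fork(P0) -> P1. 2 ppages; refcounts: pp0:2 pp1:2
Op 2: write(P0, v0, 139). refcount(pp0)=2>1 -> COPY to pp2. 3 ppages; refcounts: pp0:1 pp1:2 pp2:1
Op 3: write(P0, v1, 198). refcount(pp1)=2>1 -> COPY to pp3. 4 ppages; refcounts: pp0:1 pp1:1 pp2:1 pp3:1
Op 4: fork(P0) -> P2. 4 ppages; refcounts: pp0:1 pp1:1 pp2:2 pp3:2
Op 5: fork(P0) -> P3. 4 ppages; refcounts: pp0:1 pp1:1 pp2:3 pp3:3
Op 6: write(P0, v0, 179). refcount(pp2)=3>1 -> COPY to pp4. 5 ppages; refcounts: pp0:1 pp1:1 pp2:2 pp3:3 pp4:1
Op 7: write(P0, v0, 141). refcount(pp4)=1 -> write in place. 5 ppages; refcounts: pp0:1 pp1:1 pp2:2 pp3:3 pp4:1
Op 8: read(P1, v1) -> 18. No state change.

Answer: 1 1 2 3 1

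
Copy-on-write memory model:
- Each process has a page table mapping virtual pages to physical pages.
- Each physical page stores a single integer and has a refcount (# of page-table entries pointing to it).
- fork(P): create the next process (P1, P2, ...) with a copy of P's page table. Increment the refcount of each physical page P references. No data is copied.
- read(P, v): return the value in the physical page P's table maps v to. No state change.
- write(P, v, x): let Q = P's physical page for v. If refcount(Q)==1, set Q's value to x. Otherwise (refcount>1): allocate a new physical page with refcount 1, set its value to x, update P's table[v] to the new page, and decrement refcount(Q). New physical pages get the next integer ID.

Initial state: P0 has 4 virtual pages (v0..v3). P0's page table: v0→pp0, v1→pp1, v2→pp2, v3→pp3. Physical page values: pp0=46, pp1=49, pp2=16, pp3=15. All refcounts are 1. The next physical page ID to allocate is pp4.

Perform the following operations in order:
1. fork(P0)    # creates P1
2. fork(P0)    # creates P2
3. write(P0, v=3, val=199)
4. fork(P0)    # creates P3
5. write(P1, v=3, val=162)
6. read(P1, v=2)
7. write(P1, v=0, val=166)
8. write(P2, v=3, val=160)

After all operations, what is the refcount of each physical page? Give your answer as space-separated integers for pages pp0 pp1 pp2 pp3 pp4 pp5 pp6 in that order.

Op 1: fork(P0) -> P1. 4 ppages; refcounts: pp0:2 pp1:2 pp2:2 pp3:2
Op 2: fork(P0) -> P2. 4 ppages; refcounts: pp0:3 pp1:3 pp2:3 pp3:3
Op 3: write(P0, v3, 199). refcount(pp3)=3>1 -> COPY to pp4. 5 ppages; refcounts: pp0:3 pp1:3 pp2:3 pp3:2 pp4:1
Op 4: fork(P0) -> P3. 5 ppages; refcounts: pp0:4 pp1:4 pp2:4 pp3:2 pp4:2
Op 5: write(P1, v3, 162). refcount(pp3)=2>1 -> COPY to pp5. 6 ppages; refcounts: pp0:4 pp1:4 pp2:4 pp3:1 pp4:2 pp5:1
Op 6: read(P1, v2) -> 16. No state change.
Op 7: write(P1, v0, 166). refcount(pp0)=4>1 -> COPY to pp6. 7 ppages; refcounts: pp0:3 pp1:4 pp2:4 pp3:1 pp4:2 pp5:1 pp6:1
Op 8: write(P2, v3, 160). refcount(pp3)=1 -> write in place. 7 ppages; refcounts: pp0:3 pp1:4 pp2:4 pp3:1 pp4:2 pp5:1 pp6:1

Answer: 3 4 4 1 2 1 1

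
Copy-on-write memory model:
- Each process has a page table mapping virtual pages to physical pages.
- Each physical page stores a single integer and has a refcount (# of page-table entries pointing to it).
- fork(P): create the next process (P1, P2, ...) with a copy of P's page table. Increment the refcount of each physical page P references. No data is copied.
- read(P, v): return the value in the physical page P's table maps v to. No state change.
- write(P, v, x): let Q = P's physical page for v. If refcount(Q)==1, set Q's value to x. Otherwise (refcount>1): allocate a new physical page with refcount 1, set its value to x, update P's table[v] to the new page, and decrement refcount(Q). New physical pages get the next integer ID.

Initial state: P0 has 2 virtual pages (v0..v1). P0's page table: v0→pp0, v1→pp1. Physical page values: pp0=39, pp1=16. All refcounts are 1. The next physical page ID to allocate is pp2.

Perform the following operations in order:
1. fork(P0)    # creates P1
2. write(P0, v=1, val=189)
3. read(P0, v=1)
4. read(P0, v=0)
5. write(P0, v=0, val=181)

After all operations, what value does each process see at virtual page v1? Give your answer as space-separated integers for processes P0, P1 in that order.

Answer: 189 16

Derivation:
Op 1: fork(P0) -> P1. 2 ppages; refcounts: pp0:2 pp1:2
Op 2: write(P0, v1, 189). refcount(pp1)=2>1 -> COPY to pp2. 3 ppages; refcounts: pp0:2 pp1:1 pp2:1
Op 3: read(P0, v1) -> 189. No state change.
Op 4: read(P0, v0) -> 39. No state change.
Op 5: write(P0, v0, 181). refcount(pp0)=2>1 -> COPY to pp3. 4 ppages; refcounts: pp0:1 pp1:1 pp2:1 pp3:1
P0: v1 -> pp2 = 189
P1: v1 -> pp1 = 16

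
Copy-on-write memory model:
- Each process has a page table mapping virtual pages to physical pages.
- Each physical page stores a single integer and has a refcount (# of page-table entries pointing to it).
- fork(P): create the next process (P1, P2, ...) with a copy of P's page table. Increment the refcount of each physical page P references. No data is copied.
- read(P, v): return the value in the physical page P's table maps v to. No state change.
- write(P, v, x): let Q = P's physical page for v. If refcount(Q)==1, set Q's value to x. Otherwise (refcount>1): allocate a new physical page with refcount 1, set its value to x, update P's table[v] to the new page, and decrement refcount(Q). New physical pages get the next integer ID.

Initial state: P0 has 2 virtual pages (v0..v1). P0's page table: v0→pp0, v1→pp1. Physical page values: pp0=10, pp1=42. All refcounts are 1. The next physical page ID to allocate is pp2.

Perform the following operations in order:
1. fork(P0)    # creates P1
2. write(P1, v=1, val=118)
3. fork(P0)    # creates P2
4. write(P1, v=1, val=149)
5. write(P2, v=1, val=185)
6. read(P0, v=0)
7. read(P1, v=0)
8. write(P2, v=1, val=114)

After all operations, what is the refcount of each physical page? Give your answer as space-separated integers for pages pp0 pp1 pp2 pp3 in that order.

Op 1: fork(P0) -> P1. 2 ppages; refcounts: pp0:2 pp1:2
Op 2: write(P1, v1, 118). refcount(pp1)=2>1 -> COPY to pp2. 3 ppages; refcounts: pp0:2 pp1:1 pp2:1
Op 3: fork(P0) -> P2. 3 ppages; refcounts: pp0:3 pp1:2 pp2:1
Op 4: write(P1, v1, 149). refcount(pp2)=1 -> write in place. 3 ppages; refcounts: pp0:3 pp1:2 pp2:1
Op 5: write(P2, v1, 185). refcount(pp1)=2>1 -> COPY to pp3. 4 ppages; refcounts: pp0:3 pp1:1 pp2:1 pp3:1
Op 6: read(P0, v0) -> 10. No state change.
Op 7: read(P1, v0) -> 10. No state change.
Op 8: write(P2, v1, 114). refcount(pp3)=1 -> write in place. 4 ppages; refcounts: pp0:3 pp1:1 pp2:1 pp3:1

Answer: 3 1 1 1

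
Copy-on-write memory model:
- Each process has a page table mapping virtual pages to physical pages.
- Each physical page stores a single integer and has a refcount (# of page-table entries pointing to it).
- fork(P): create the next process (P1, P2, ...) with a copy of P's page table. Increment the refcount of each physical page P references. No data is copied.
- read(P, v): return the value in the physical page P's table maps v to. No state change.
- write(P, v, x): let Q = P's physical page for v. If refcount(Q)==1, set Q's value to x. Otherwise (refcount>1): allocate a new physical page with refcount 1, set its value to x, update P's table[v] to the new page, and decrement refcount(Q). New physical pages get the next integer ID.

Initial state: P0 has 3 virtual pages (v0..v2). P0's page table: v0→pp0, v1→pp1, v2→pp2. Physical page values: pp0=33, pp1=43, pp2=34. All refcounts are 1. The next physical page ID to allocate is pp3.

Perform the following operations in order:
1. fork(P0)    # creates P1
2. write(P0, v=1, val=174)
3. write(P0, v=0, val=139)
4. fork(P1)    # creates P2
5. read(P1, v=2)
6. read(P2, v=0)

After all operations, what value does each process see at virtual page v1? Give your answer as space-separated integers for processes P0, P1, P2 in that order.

Op 1: fork(P0) -> P1. 3 ppages; refcounts: pp0:2 pp1:2 pp2:2
Op 2: write(P0, v1, 174). refcount(pp1)=2>1 -> COPY to pp3. 4 ppages; refcounts: pp0:2 pp1:1 pp2:2 pp3:1
Op 3: write(P0, v0, 139). refcount(pp0)=2>1 -> COPY to pp4. 5 ppages; refcounts: pp0:1 pp1:1 pp2:2 pp3:1 pp4:1
Op 4: fork(P1) -> P2. 5 ppages; refcounts: pp0:2 pp1:2 pp2:3 pp3:1 pp4:1
Op 5: read(P1, v2) -> 34. No state change.
Op 6: read(P2, v0) -> 33. No state change.
P0: v1 -> pp3 = 174
P1: v1 -> pp1 = 43
P2: v1 -> pp1 = 43

Answer: 174 43 43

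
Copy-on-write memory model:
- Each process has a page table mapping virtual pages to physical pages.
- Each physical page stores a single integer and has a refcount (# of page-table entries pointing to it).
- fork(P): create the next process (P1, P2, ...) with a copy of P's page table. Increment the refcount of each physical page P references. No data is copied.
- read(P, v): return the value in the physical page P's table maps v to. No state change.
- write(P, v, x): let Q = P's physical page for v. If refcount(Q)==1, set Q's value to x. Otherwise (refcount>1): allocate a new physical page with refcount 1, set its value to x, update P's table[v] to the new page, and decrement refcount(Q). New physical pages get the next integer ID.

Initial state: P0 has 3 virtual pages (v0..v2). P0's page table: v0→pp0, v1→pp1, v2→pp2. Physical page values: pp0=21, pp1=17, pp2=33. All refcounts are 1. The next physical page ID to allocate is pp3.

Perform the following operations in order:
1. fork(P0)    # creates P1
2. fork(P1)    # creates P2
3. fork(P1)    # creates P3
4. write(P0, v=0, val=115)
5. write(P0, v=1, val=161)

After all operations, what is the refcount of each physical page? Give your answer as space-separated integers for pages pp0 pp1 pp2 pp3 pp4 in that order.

Op 1: fork(P0) -> P1. 3 ppages; refcounts: pp0:2 pp1:2 pp2:2
Op 2: fork(P1) -> P2. 3 ppages; refcounts: pp0:3 pp1:3 pp2:3
Op 3: fork(P1) -> P3. 3 ppages; refcounts: pp0:4 pp1:4 pp2:4
Op 4: write(P0, v0, 115). refcount(pp0)=4>1 -> COPY to pp3. 4 ppages; refcounts: pp0:3 pp1:4 pp2:4 pp3:1
Op 5: write(P0, v1, 161). refcount(pp1)=4>1 -> COPY to pp4. 5 ppages; refcounts: pp0:3 pp1:3 pp2:4 pp3:1 pp4:1

Answer: 3 3 4 1 1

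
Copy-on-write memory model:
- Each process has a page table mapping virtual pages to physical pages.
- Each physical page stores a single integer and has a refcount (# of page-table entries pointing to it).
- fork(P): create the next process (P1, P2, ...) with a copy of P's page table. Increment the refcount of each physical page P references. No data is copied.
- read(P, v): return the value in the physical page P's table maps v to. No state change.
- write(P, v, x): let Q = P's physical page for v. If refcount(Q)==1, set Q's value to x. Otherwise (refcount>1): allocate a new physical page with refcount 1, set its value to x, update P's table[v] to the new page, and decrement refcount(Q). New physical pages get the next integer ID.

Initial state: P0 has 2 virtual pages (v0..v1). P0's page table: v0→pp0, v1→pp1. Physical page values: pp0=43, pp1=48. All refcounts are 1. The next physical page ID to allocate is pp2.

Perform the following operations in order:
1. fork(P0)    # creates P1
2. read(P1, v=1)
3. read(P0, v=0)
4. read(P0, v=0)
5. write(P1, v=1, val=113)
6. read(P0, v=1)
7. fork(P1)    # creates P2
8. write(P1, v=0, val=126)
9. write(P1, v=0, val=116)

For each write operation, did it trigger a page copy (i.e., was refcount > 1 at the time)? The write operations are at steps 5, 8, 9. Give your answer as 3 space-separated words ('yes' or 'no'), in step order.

Op 1: fork(P0) -> P1. 2 ppages; refcounts: pp0:2 pp1:2
Op 2: read(P1, v1) -> 48. No state change.
Op 3: read(P0, v0) -> 43. No state change.
Op 4: read(P0, v0) -> 43. No state change.
Op 5: write(P1, v1, 113). refcount(pp1)=2>1 -> COPY to pp2. 3 ppages; refcounts: pp0:2 pp1:1 pp2:1
Op 6: read(P0, v1) -> 48. No state change.
Op 7: fork(P1) -> P2. 3 ppages; refcounts: pp0:3 pp1:1 pp2:2
Op 8: write(P1, v0, 126). refcount(pp0)=3>1 -> COPY to pp3. 4 ppages; refcounts: pp0:2 pp1:1 pp2:2 pp3:1
Op 9: write(P1, v0, 116). refcount(pp3)=1 -> write in place. 4 ppages; refcounts: pp0:2 pp1:1 pp2:2 pp3:1

yes yes no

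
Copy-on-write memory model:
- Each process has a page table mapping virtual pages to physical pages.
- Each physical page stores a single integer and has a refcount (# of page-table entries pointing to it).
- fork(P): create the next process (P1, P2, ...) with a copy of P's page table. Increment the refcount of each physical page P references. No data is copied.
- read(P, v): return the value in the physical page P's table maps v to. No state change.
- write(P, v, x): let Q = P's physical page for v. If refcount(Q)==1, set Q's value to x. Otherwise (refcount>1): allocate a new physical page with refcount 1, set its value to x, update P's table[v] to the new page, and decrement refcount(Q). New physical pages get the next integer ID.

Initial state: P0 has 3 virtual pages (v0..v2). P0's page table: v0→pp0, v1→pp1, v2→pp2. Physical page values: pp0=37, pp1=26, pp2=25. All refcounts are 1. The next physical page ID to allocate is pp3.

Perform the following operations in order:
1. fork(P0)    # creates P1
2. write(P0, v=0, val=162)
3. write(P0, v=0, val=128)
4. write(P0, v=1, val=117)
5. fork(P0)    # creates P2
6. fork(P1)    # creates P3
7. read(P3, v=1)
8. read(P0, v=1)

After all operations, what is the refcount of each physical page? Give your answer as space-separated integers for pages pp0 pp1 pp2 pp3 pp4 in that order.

Answer: 2 2 4 2 2

Derivation:
Op 1: fork(P0) -> P1. 3 ppages; refcounts: pp0:2 pp1:2 pp2:2
Op 2: write(P0, v0, 162). refcount(pp0)=2>1 -> COPY to pp3. 4 ppages; refcounts: pp0:1 pp1:2 pp2:2 pp3:1
Op 3: write(P0, v0, 128). refcount(pp3)=1 -> write in place. 4 ppages; refcounts: pp0:1 pp1:2 pp2:2 pp3:1
Op 4: write(P0, v1, 117). refcount(pp1)=2>1 -> COPY to pp4. 5 ppages; refcounts: pp0:1 pp1:1 pp2:2 pp3:1 pp4:1
Op 5: fork(P0) -> P2. 5 ppages; refcounts: pp0:1 pp1:1 pp2:3 pp3:2 pp4:2
Op 6: fork(P1) -> P3. 5 ppages; refcounts: pp0:2 pp1:2 pp2:4 pp3:2 pp4:2
Op 7: read(P3, v1) -> 26. No state change.
Op 8: read(P0, v1) -> 117. No state change.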